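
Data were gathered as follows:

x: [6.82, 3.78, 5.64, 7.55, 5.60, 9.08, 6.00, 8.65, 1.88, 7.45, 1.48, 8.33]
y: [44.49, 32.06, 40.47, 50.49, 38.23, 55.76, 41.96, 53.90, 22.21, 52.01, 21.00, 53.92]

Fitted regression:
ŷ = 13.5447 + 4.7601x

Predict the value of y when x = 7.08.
ŷ = 47.2462

To predict y for x = 7.08, substitute into the regression equation:

ŷ = 13.5447 + 4.7601 × 7.08
ŷ = 13.5447 + 33.7015
ŷ = 47.2462

This is a point prediction; actual observations scatter around it by roughly the residual standard deviation.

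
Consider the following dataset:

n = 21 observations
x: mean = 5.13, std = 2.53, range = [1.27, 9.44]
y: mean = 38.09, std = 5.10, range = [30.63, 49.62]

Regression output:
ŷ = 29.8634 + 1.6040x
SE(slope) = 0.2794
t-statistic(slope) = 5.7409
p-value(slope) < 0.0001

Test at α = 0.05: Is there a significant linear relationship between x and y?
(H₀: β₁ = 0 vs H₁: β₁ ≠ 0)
Since p-value < 0.0001 < α = 0.05, reject H₀ — the slope is significantly different from 0.

Hypothesis test for the slope coefficient:

H₀: β₁ = 0 (no linear relationship)
H₁: β₁ ≠ 0 (linear relationship exists)

Test statistic: t = β̂₁ / SE(β̂₁) = 1.6040 / 0.2794 = 5.7409

p < 0.0001: how often a slope estimate this far from 0 (in SE units) would arise by chance if β₁ were truly 0.

Decision rule: reject H₀ if p-value < α.
p-value < 0.0001 < α = 0.05 → reject H₀.

There is sufficient evidence at the 5% significance level to conclude that a linear relationship exists between x and y.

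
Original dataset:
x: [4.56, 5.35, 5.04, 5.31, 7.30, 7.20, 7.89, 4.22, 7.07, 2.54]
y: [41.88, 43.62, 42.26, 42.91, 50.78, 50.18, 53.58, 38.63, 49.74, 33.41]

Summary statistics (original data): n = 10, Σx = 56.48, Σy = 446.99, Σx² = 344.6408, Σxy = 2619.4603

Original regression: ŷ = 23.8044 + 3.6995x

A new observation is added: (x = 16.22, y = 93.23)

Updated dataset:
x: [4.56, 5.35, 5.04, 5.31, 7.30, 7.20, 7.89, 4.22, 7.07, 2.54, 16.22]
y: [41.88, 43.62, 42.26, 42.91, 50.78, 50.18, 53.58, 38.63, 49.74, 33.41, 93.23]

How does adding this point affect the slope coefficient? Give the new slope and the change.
The slope changes from 3.6995 to 4.4110 (change of +0.7115, or +19.2%).

x = 16.22 lies well outside the original x-range [2.54, 7.89] (x̄ ≈ 5.65), so this observation has high leverage and can move the slope substantially.

Step 1: Update the sums with the new point (n goes from 10 to 11)
Σx  = 56.48 + 16.22 = 72.70
Σy  = 446.99 + 93.23 = 540.22
Σx² = 344.6408 + 16.22² = 344.6408 + 263.0884 = 607.7292
Σxy = 2619.4603 + 16.22×93.23 = 2619.4603 + 1512.1906 = 4131.6509

Step 2: Recompute the slope with b₁ = (nΣxy − ΣxΣy) / (nΣx² − (Σx)²)
Numerator   = 11×4131.6509 − 72.70×540.22 = 45448.1599 − 39273.9940 = 6174.1659
Denominator = 11×607.7292 − 72.70² = 6685.0212 − 5285.2900 = 1399.7312
b₁(new) = 6174.1659 / 1399.7312 = 4.4110

(Same formula on the original sums: (10×2619.4603 − 56.48×446.99) / (10×344.6408 − 56.48²) = 948.6078 / 256.4176 = 3.6995, matching the given fit.)

Step 3: Change in slope
Δβ₁ = 4.4110 − 3.6995 = +0.7115
Relative change = +0.7115 / 3.6995 × 100% = +19.2%
→ the slope increases when the point is added.

A high-leverage point only changes the slope if it is off the original line; here y = 93.23 is above the original trend, so the slope increases.
In practice: investigate whether it comes from the same population as the rest of the sample.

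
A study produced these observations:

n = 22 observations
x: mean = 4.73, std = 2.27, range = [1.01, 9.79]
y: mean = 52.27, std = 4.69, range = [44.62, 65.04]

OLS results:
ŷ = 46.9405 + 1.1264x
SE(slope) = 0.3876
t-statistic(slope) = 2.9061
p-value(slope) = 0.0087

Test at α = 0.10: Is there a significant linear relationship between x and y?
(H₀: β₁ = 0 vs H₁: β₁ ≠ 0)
Since p-value = 0.0087 < α = 0.10, reject H₀ — the slope is significantly different from 0.

Hypothesis test for the slope coefficient:

H₀: β₁ = 0 (no linear relationship)
H₁: β₁ ≠ 0 (linear relationship exists)

Test statistic: t = β̂₁ / SE(β̂₁) = 1.1264 / 0.3876 = 2.9061

With df = 20, the two-sided p-value for |t| = 2.9061 is 0.0087.

Decision rule: reject H₀ if p-value < α.
p-value = 0.0087 < α = 0.10 → reject H₀.

There is sufficient evidence at the 10% significance level to conclude that a linear relationship exists between x and y.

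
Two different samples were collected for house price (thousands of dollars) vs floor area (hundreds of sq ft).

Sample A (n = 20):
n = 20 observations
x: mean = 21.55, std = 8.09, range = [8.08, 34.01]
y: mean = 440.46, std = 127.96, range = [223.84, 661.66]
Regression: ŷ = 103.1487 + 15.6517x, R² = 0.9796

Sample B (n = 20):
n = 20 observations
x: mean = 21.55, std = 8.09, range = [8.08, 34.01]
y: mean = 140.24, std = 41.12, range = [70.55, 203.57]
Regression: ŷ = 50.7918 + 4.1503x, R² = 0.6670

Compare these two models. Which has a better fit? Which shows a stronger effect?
Model A has the better fit (R² = 0.9796 vs 0.6670). Model A shows the stronger effect (|β₁| = 15.6517 vs 4.1503).

Model Comparison:

Fit — compare R²:
- Model A: R² = 0.9796 → 97.96% of variance in house price explained
- Model B: R² = 0.6670 → 66.70% of variance in house price explained
- 0.9796 > 0.6670 → Model A has the better fit

Which has the larger per-hundred sq ft effect? (|β₁|)
- Model A: β₁ = 15.6517 → predicted house price rises 15.6517 thousand dollars per additional hundred sq ft of floor area
- Model B: β₁ = 4.1503 → predicted house price rises 4.1503 thousand dollars per additional hundred sq ft of floor area
- |15.6517| > |4.1503| → Model A shows the stronger marginal effect

Note: The two samples could reflect different populations, time periods, or measurement quality.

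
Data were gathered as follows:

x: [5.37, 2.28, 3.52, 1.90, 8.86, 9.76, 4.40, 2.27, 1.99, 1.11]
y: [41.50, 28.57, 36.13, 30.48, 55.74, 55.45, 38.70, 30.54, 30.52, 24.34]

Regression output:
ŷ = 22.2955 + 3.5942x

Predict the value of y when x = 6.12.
ŷ = 44.2920

x = 6.12 lies inside the observed range [1.11, 9.76], so the fitted equation applies directly:

ŷ = 22.2955 + 3.5942 × 6.12
ŷ = 22.2955 + 21.9965
ŷ = 44.2920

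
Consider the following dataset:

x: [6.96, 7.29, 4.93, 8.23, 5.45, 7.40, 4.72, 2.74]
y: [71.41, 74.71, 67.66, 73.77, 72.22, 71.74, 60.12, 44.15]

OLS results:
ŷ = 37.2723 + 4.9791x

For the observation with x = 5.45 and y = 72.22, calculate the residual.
Residual = 7.8116

The residual is the difference between the actual value and the predicted value:

Residual = y - ŷ

Step 1: Calculate predicted value
ŷ = 37.2723 + 4.9791 × 5.45
ŷ = 64.4084

Step 2: Calculate residual
Residual = 72.22 - 64.4084
Residual = 7.8116

Interpretation: the model underestimates the actual value by 7.8116 at this point (positive residual → observation lies above the fitted line).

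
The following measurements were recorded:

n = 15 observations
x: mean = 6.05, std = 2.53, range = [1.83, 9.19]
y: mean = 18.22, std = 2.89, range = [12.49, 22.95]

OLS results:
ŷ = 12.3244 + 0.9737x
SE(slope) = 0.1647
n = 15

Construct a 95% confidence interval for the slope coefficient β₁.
The 95% CI for β₁ is (0.6179, 1.3295)

Confidence interval for the slope:

The 95% CI for β₁ is: β̂₁ ± t*(α/2, n-2) × SE(β̂₁)

Step 1: Find critical t-value
- Confidence level = 0.95
- Degrees of freedom = n - 2 = 15 - 2 = 13
- t*(α/2, 13) = 2.1604

Step 2: Calculate margin of error
Margin = 2.1604 × 0.1647 = 0.3558

Step 3: Construct interval
CI = 0.9737 ± 0.3558
CI = (0.6179, 1.3295)

Interpretation: We are 95% confident that the true slope β₁ lies between 0.6179 and 1.3295.
The interval does not include 0, suggesting a significant linear relationship.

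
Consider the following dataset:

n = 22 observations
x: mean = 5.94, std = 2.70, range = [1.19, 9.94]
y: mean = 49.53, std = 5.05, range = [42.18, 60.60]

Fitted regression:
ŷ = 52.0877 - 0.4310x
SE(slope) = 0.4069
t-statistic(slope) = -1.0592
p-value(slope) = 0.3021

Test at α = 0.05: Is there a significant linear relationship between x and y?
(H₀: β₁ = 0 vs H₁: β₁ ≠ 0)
Since p-value = 0.3021 ≥ α = 0.05, fail to reject H₀ — the slope is not significantly different from 0.

Hypothesis test for the slope coefficient:

H₀: β₁ = 0 (no linear relationship)
H₁: β₁ ≠ 0 (linear relationship exists)

Test statistic: t = β̂₁ / SE(β̂₁) = -0.4310 / 0.4069 = -1.0592

p = 0.3021: how often a slope estimate this far from 0 (in SE units) would arise by chance if β₁ were truly 0.

Decision rule: reject H₀ if p-value < α.
p-value = 0.3021 ≥ α = 0.05 → fail to reject H₀.

There is not sufficient evidence at the 5% significance level to conclude that a linear relationship exists between x and y.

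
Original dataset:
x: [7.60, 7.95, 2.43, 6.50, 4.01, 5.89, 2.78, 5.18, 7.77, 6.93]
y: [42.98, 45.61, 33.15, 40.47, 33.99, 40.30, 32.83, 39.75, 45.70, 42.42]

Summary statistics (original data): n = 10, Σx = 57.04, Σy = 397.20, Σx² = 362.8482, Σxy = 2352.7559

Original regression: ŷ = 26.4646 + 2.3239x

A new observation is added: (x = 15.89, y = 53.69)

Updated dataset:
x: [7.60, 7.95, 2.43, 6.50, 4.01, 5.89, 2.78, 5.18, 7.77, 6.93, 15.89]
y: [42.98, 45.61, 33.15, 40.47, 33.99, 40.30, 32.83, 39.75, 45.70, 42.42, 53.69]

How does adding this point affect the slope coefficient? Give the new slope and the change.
Adding the point moves β₁ from 2.3239 to 1.6424, i.e. it decreases by 0.6815 (-29.3%).

The new point has HIGH LEVERAGE: x = 15.89 is far from the original mean x̄ = 57.04/10 ≈ 5.70 (original range [2.43, 7.95]).

Step 1: Update the sums with the new point (n goes from 10 to 11)
Σx  = 57.04 + 15.89 = 72.93
Σy  = 397.20 + 53.69 = 450.89
Σx² = 362.8482 + 15.89² = 362.8482 + 252.4921 = 615.3403
Σxy = 2352.7559 + 15.89×53.69 = 2352.7559 + 853.1341 = 3205.8900

Step 2: Recompute the slope with b₁ = (nΣxy − ΣxΣy) / (nΣx² − (Σx)²)
Numerator   = 11×3205.8900 − 72.93×450.89 = 35264.7900 − 32883.4077 = 2381.3823
Denominator = 11×615.3403 − 72.93² = 6768.7433 − 5318.7849 = 1449.9584
b₁(new) = 2381.3823 / 1449.9584 = 1.6424

(Same formula on the original sums: (10×2352.7559 − 57.04×397.20) / (10×362.8482 − 57.04²) = 871.2710 / 374.9204 = 2.3239, matching the given fit.)

Step 3: Change in slope
Δβ₁ = 1.6424 − 2.3239 = -0.6815
Relative change = -0.6815 / 2.3239 × 100% = -29.3%
→ the slope decreases when the point is added.

A high-leverage point only changes the slope if it is off the original line; here y = 53.69 is below the original trend, so the slope decreases.
In practice: refit with and without it and report both if conclusions differ.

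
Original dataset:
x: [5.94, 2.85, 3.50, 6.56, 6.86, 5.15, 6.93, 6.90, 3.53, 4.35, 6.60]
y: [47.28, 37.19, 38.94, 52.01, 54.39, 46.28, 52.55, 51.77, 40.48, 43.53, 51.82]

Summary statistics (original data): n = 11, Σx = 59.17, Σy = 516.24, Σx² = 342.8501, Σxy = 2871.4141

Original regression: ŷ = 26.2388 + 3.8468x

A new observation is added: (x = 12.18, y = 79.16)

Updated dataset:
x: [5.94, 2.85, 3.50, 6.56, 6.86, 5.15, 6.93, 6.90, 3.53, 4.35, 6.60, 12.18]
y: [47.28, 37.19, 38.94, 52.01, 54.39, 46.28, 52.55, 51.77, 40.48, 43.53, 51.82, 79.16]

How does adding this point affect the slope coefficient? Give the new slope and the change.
New slope β₁ = 4.4116 versus 3.8468 before: a change of +0.5648 (+14.7%).

x = 12.18 lies well outside the original x-range [2.85, 6.93] (x̄ ≈ 5.38), so this observation has high leverage and can move the slope substantially.

Step 1: Update the sums with the new point (n goes from 11 to 12)
Σx  = 59.17 + 12.18 = 71.35
Σy  = 516.24 + 79.16 = 595.40
Σx² = 342.8501 + 12.18² = 342.8501 + 148.3524 = 491.2025
Σxy = 2871.4141 + 12.18×79.16 = 2871.4141 + 964.1688 = 3835.5829

Step 2: Recompute the slope with b₁ = (nΣxy − ΣxΣy) / (nΣx² − (Σx)²)
Numerator   = 12×3835.5829 − 71.35×595.40 = 46026.9948 − 42481.7900 = 3545.2048
Denominator = 12×491.2025 − 71.35² = 5894.4300 − 5090.8225 = 803.6075
b₁(new) = 3545.2048 / 803.6075 = 4.4116

(Same formula on the original sums: (11×2871.4141 − 59.17×516.24) / (11×342.8501 − 59.17²) = 1039.6343 / 270.2622 = 3.8468, matching the given fit.)

Step 3: Change in slope
Δβ₁ = 4.4116 − 3.8468 = +0.5648
Relative change = +0.5648 / 3.8468 × 100% = +14.7%
→ the slope increases when the point is added.

Because the point sits above the extension of the original line at a high-leverage x, it tilts the fit up.
In practice: check such a point for data-entry or measurement error; examine leverage (hᵢ) and Cook's distance rather than deleting it automatically.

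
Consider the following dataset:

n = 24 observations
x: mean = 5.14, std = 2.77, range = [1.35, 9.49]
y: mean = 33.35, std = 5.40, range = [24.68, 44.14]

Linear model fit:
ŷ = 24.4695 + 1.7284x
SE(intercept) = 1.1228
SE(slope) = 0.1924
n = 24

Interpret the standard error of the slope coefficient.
SE(β̂₁) = 0.1924 is the estimated standard deviation of the slope estimate across repeated samples; relative to β̂₁ = 1.7284 that is 11.1%, a precise estimate.

SE(β̂₁) = s / √Sxx, where s is the residual standard deviation and Sxx = Σ(x − x̄)². It is the yardstick for how far β̂₁ = 1.7284 could plausibly be from the true slope.

Relative precision:
- SE / |β̂₁| = 0.1924 / 1.7284 = 11.1%
- Rule of thumb (under 20%: precise; 20% to under 50%: moderately precise; 50% or more: imprecise) → precise

Rough 95% range (±2 SE): 1.7284 ± 0.3848 → (1.3436, 2.1132).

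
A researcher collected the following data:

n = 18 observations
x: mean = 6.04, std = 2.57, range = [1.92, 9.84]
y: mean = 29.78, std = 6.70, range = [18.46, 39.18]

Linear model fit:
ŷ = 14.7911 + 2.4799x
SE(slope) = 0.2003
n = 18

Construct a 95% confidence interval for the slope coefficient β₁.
The 95% CI for β₁ is (2.0553, 2.9045)

Confidence interval for the slope:

The 95% CI for β₁ is: β̂₁ ± t*(α/2, n-2) × SE(β̂₁)

Step 1: Find critical t-value
- Confidence level = 0.95
- Degrees of freedom = n - 2 = 18 - 2 = 16
- t*(α/2, 16) = 2.1199

Step 2: Calculate margin of error
Margin = 2.1199 × 0.2003 = 0.4246

Step 3: Construct interval
CI = 2.4799 ± 0.4246
CI = (2.0553, 2.9045)

Interpretation: intervals built this way capture the true β₁ in 95% of repeated samples; here the plausible range for the per-unit effect of x on y is 2.0553 to 2.9045.
The interval does not include 0, suggesting a significant linear relationship.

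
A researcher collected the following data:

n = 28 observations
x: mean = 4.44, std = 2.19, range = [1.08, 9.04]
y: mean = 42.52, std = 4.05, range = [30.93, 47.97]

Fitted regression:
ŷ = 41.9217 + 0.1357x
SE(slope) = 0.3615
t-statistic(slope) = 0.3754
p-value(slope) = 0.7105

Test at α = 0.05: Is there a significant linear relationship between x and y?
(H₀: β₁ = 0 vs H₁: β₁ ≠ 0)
p-value = 0.7105 ≥ α = 0.05, so we fail to reject H₀. The relationship is not significant.

Hypothesis test for the slope coefficient:

H₀: β₁ = 0 (no linear relationship)
H₁: β₁ ≠ 0 (linear relationship exists)

Test statistic: t = β̂₁ / SE(β̂₁) = 0.1357 / 0.3615 = 0.3754

p = 0.7105: how often a slope estimate this far from 0 (in SE units) would arise by chance if β₁ were truly 0.

Decision rule: reject H₀ if p-value < α.
p-value = 0.7105 ≥ α = 0.05 → fail to reject H₀.

At α = 0.05 the data do not provide convincing evidence of a nonzero slope.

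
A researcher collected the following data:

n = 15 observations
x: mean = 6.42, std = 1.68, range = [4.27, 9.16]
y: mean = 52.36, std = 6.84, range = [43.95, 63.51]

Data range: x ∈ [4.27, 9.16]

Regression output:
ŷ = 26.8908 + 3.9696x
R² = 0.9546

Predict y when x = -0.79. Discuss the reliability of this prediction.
The equation gives ŷ = 23.7548; however x = -0.79 is 5.06 units below the observed range, so this extrapolated value should not be trusted.

Prediction calculation:
ŷ = 26.8908 + 3.9696 × (-0.79)
ŷ = 23.7548

Reliability:
- Data range: x ∈ [4.27, 9.16]
- Prediction point: x = -0.79 is 5.06 units below the observed range → this is EXTRAPOLATION, not interpolation

Why that matters here:
- Real relationships often flatten, saturate, or turn nonlinear at extremes
- R² describes fit only over the sampled x values; it says nothing about behaviour beyond them

Report the number if required, but flag clearly that it is an extrapolation.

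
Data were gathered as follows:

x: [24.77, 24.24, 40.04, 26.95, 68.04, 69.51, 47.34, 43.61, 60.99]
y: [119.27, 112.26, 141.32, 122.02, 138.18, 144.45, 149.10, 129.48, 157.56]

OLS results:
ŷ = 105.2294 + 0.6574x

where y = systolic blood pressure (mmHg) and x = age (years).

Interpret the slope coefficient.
For each additional year of age, predicted blood pressure increases by approximately 0.6574 mmHg.

The slope β₁ = 0.6574 gives the rate at which the fitted blood pressure changes with age.

Interpretation:
- Age up by 1 year → predicted blood pressure increases by 0.6574 mmHg
- This is a linear approximation: the same per-unit change is assumed across the whole observed x range

The intercept β₀ = 105.2294 is the predicted blood pressure when age = 0; since the smallest observed x is 24.24, this is an extrapolation and mainly anchors the line.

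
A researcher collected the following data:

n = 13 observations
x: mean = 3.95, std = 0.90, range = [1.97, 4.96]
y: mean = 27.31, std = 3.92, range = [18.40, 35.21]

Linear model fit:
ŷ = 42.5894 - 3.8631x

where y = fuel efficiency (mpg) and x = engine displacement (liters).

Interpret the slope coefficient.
For each additional liter of engine displacement, predicted fuel efficiency decreases by approximately 3.8631 mpg.

β₁ = -3.8631 is the change in predicted fuel efficiency (mpg) per additional liter of engine displacement.

Interpretation:
- Engine displacement up by 1 liter → predicted fuel efficiency decreases by 3.8631 mpg
- This is a linear approximation: the same per-unit change is assumed across the whole observed x range
- The slope describes association in these data, not necessarily a causal effect

The intercept β₀ = 42.5894 is the predicted fuel efficiency when engine displacement = 0; since the smallest observed x is 1.97, this is an extrapolation and mainly anchors the line.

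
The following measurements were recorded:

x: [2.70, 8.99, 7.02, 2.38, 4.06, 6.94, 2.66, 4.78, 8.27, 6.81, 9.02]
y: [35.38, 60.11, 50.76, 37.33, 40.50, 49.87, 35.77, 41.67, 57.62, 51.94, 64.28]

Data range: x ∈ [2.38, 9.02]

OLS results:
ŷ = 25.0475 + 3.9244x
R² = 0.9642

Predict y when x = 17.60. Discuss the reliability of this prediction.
ŷ = 94.1169 (extrapolation — x = 17.60 lies outside [2.38, 9.02], so reliability is low).

Prediction calculation:
ŷ = 25.0475 + 3.9244 × 17.60
ŷ = 94.1169

Reliability:
- Data range: x ∈ [2.38, 9.02]
- Prediction point: x = 17.60 is 8.58 units above the observed range → this is EXTRAPOLATION, not interpolation

Why that matters here:
- The standard error of prediction grows with (x − x̄)², and x = 17.60 is far from x̄ = 5.78
- Real relationships often flatten, saturate, or turn nonlinear at extremes
- There are no observations near this x to validate the fitted line there

The R² = 0.9642 only validates the fit within [2.38, 9.02]; treat ŷ = 94.1169 with caution.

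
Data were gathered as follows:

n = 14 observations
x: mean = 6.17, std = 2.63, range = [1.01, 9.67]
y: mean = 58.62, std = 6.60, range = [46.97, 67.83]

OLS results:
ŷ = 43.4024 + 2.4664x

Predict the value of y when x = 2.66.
ŷ = 49.9630

x = 2.66 lies inside the observed range [1.01, 9.67], so the fitted equation applies directly:

ŷ = 43.4024 + 2.4664 × 2.66
ŷ = 43.4024 + 6.5606
ŷ = 49.9630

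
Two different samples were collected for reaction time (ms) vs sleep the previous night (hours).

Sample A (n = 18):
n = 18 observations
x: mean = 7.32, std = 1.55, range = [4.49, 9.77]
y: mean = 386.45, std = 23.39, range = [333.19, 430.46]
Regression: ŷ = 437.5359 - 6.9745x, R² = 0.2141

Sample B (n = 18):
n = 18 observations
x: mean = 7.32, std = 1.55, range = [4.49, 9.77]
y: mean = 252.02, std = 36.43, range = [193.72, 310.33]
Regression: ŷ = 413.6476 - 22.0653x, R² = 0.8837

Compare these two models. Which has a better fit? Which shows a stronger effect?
Model B has the better fit (R² = 0.8837 vs 0.2141). Model B shows the stronger effect (|β₁| = 22.0653 vs 6.9745).

Model Comparison:

Which explains more variance? (R²)
- Model A: R² = 0.2141 → 21.41% of variance in reaction time explained
- Model B: R² = 0.8837 → 88.37% of variance in reaction time explained
- 0.8837 > 0.2141 → Model B has the better fit

Strength of effect — compare |β₁|:
- Model A: β₁ = -6.9745 → predicted reaction time falls 6.9745 ms per additional hour of sleep
- Model B: β₁ = -22.0653 → predicted reaction time falls 22.0653 ms per additional hour of sleep
- |-6.9745| < |-22.0653| → Model B shows the stronger marginal effect

Note: A better fit (higher R²) doesn't necessarily mean a more important relationship.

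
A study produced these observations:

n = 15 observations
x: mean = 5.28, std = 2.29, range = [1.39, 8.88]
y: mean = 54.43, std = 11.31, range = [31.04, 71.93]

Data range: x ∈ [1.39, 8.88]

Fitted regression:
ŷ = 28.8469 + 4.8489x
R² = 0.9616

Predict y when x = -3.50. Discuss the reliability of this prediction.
ŷ = 11.8758 (extrapolation — x = -3.50 lies outside [1.39, 8.88], so reliability is low).

Prediction calculation:
ŷ = 28.8469 + 4.8489 × (-3.50)
ŷ = 11.8758

Reliability:
- Data range: x ∈ [1.39, 8.88]
- Prediction point: x = -3.50 is 4.89 units below the observed range → this is EXTRAPOLATION, not interpolation

Why that matters here:
- R² describes fit only over the sampled x values; it says nothing about behaviour beyond them
- The standard error of prediction grows with (x − x̄)², and x = -3.50 is far from x̄ = 5.28
- There are no observations near this x to validate the fitted line there

The R² = 0.9616 only validates the fit within [1.39, 8.88]; treat ŷ = 11.8758 with caution.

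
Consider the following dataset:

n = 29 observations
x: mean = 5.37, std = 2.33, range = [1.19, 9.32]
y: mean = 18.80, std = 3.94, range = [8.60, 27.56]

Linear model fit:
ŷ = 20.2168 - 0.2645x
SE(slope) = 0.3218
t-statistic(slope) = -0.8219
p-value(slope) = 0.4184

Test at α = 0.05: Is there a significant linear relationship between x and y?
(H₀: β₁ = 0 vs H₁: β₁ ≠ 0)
p-value = 0.4184 ≥ α = 0.05, so we fail to reject H₀. The relationship is not significant.

Hypothesis test for the slope coefficient:

H₀: β₁ = 0 (no linear relationship)
H₁: β₁ ≠ 0 (linear relationship exists)

Test statistic: t = β̂₁ / SE(β̂₁) = -0.2645 / 0.3218 = -0.8219

The p-value (0.4184) is the probability, under H₀, of a t-statistic at least as extreme as |t| = 0.8219 (two-sided, df = n − 2 = 27).

Decision rule: reject H₀ if p-value < α.
p-value = 0.4184 ≥ α = 0.05 → fail to reject H₀.

Conclusion: the linear association between x and y is not significant at the 5% level.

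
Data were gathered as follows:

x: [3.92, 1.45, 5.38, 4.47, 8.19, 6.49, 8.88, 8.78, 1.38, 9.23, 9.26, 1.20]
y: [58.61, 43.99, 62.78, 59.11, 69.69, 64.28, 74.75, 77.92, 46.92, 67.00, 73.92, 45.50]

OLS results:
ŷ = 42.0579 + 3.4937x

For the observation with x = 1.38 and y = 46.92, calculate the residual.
Residual = 0.0408

The residual is the difference between the actual value and the predicted value:

Residual = y - ŷ

Step 1: Calculate predicted value
ŷ = 42.0579 + 3.4937 × 1.38
ŷ = 46.8792

Step 2: Calculate residual
Residual = 46.92 - 46.8792
Residual = 0.0408

The residual is positive, so the observed y = 46.92 sits above the regression line (the line underestimates it by 0.0408).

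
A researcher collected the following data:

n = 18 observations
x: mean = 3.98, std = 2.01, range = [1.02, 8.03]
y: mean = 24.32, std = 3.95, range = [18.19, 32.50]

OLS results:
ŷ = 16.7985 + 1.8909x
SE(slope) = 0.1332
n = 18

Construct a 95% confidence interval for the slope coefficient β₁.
The 95% CI for β₁ is (1.6085, 2.1733)

Confidence interval for the slope:

The 95% CI for β₁ is: β̂₁ ± t*(α/2, n-2) × SE(β̂₁)

Step 1: Find critical t-value
- Confidence level = 0.95
- Degrees of freedom = n - 2 = 18 - 2 = 16
- t*(α/2, 16) = 2.1199

Step 2: Calculate margin of error
Margin = 2.1199 × 0.1332 = 0.2824

Step 3: Construct interval
CI = 1.8909 ± 0.2824
CI = (1.6085, 2.1733)

Interpretation: each one-unit increase in x is associated with a change in mean y of between 1.6085 and 2.1733, with 95% confidence.
The interval does not include 0, suggesting a significant linear relationship.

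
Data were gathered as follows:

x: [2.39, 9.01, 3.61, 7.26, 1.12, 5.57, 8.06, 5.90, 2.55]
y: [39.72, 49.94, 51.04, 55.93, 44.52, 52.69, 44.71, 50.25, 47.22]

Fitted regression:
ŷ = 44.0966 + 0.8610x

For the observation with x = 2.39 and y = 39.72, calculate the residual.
Residual = -6.4344

The residual is the difference between the actual value and the predicted value:

Residual = y - ŷ

Step 1: Calculate predicted value
ŷ = 44.0966 + 0.8610 × 2.39
ŷ = 46.1544

Step 2: Calculate residual
Residual = 39.72 - 46.1544
Residual = -6.4344

Sign check: y < ŷ, so the point is below the line and the fit overestimates here.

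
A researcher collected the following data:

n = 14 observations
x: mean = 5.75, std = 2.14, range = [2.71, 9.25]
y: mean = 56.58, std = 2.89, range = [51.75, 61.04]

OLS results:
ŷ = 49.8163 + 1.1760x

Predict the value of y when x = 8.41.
ŷ = 59.7065

To predict y for x = 8.41, substitute into the regression equation:

ŷ = 49.8163 + 1.1760 × 8.41
ŷ = 49.8163 + 9.8902
ŷ = 59.7065

This is the fitted mean response at that x — an individual observation would come with a wider prediction interval.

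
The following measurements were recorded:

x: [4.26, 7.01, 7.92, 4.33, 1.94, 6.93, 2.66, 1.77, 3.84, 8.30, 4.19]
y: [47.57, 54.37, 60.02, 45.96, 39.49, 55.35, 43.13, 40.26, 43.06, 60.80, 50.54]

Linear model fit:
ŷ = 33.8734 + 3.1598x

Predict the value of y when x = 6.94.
ŷ = 55.8024

Plug x = 6.94 into the fitted line:

ŷ = 33.8734 + 3.1598 × 6.94
ŷ = 33.8734 + 21.9290
ŷ = 55.8024

This is the fitted mean response at that x — an individual observation would come with a wider prediction interval.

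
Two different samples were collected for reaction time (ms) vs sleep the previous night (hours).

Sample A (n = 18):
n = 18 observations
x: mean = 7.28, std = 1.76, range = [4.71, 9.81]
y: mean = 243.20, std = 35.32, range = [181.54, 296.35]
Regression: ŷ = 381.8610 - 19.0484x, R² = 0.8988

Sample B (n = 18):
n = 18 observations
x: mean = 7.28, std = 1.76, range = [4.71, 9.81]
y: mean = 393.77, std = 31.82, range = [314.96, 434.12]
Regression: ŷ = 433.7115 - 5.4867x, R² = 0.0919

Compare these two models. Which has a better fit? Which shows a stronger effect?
Model A has the better fit (R² = 0.8988 vs 0.0919). Model A shows the stronger effect (|β₁| = 19.0484 vs 5.4867).

Model Comparison:

Which explains more variance? (R²)
- Model A: R² = 0.8988 → 89.88% of variance in reaction time explained
- Model B: R² = 0.0919 → 9.19% of variance in reaction time explained
- 0.8988 > 0.0919 → Model A has the better fit

Which has the larger per-hour effect? (|β₁|)
- Model A: β₁ = -19.0484 → predicted reaction time falls 19.0484 ms per additional hour of sleep
- Model B: β₁ = -5.4867 → predicted reaction time falls 5.4867 ms per additional hour of sleep
- |-19.0484| > |-5.4867| → Model A shows the stronger marginal effect

Notes:
- R² measures how tightly points cluster around the line; β₁ measures how steep the line is — they answer different questions.
- The two samples could reflect different populations, time periods, or measurement quality.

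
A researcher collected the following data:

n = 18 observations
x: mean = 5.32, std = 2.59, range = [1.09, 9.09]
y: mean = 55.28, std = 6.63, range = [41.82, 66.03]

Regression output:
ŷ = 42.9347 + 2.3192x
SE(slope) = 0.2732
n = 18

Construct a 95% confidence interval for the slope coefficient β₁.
The 95% CI for β₁ is (1.7400, 2.8984)

Confidence interval for the slope:

The 95% CI for β₁ is: β̂₁ ± t*(α/2, n-2) × SE(β̂₁)

Step 1: Find critical t-value
- Confidence level = 0.95
- Degrees of freedom = n - 2 = 18 - 2 = 16
- t*(α/2, 16) = 2.1199

Step 2: Calculate margin of error
Margin = 2.1199 × 0.2732 = 0.5792

Step 3: Construct interval
CI = 2.3192 ± 0.5792
CI = (1.7400, 2.8984)

Interpretation: intervals built this way capture the true β₁ in 95% of repeated samples; here the plausible range for the per-unit effect of x on y is 1.7400 to 2.8984.
Since 0 is outside the interval, a two-sided test at α = 0.05 would reject H₀: β₁ = 0.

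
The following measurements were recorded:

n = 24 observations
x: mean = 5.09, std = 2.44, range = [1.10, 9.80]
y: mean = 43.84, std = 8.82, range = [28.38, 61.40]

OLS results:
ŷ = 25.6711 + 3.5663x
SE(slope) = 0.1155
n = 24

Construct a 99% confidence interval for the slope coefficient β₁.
The 99% CI for β₁ is (3.2407, 3.8919)

Confidence interval for the slope:

The 99% CI for β₁ is: β̂₁ ± t*(α/2, n-2) × SE(β̂₁)

Step 1: Find critical t-value
- Confidence level = 0.99
- Degrees of freedom = n - 2 = 24 - 2 = 22
- t*(α/2, 22) = 2.8188

Step 2: Calculate margin of error
Margin = 2.8188 × 0.1155 = 0.3256

Step 3: Construct interval
CI = 3.5663 ± 0.3256
CI = (3.2407, 3.8919)

Interpretation: each one-unit increase in x is associated with a change in mean y of between 3.2407 and 3.8919, with 99% confidence.
Since 0 is outside the interval, a two-sided test at α = 0.01 would reject H₀: β₁ = 0.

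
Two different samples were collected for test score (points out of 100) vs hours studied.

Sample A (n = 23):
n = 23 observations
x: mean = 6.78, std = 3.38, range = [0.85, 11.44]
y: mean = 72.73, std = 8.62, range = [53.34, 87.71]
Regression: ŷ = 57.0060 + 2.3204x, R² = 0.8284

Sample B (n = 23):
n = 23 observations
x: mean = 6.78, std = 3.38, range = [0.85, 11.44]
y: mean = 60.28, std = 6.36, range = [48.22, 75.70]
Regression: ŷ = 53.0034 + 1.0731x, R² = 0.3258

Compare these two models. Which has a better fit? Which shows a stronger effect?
Model A has the better fit (R² = 0.8284 vs 0.3258). Model A shows the stronger effect (|β₁| = 2.3204 vs 1.0731).

Model Comparison:

Fit — compare R²:
- Model A: R² = 0.8284 → 82.84% of variance in test score explained
- Model B: R² = 0.3258 → 32.58% of variance in test score explained
- 0.8284 > 0.3258 → Model A has the better fit

Strength of effect — compare |β₁|:
- Model A: β₁ = 2.3204 → predicted test score rises 2.3204 points per additional hour of study time
- Model B: β₁ = 1.0731 → predicted test score rises 1.0731 points per additional hour of study time
- |2.3204| > |1.0731| → Model A shows the stronger marginal effect

Notes:
- A better fit (higher R²) doesn't necessarily mean a more important relationship.
- The two samples could reflect different populations, time periods, or measurement quality.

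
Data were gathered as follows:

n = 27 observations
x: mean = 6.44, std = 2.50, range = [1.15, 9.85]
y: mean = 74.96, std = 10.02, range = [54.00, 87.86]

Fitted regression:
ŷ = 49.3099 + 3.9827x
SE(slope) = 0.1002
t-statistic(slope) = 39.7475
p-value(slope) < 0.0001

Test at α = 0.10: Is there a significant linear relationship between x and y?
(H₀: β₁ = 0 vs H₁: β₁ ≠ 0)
Reject H₀: p-value < 0.0001 < α = 0.10. The linear relationship is significant at the 10% level.

Hypothesis test for the slope coefficient:

H₀: β₁ = 0 (no linear relationship)
H₁: β₁ ≠ 0 (linear relationship exists)

Test statistic: t = β̂₁ / SE(β̂₁) = 3.9827 / 0.1002 = 39.7475

The p-value (<0.0001) is the probability, under H₀, of a t-statistic at least as extreme as |t| = 39.7475 (two-sided, df = n − 2 = 25).

Decision rule: reject H₀ if p-value < α.
p-value < 0.0001 < α = 0.10 → reject H₀.

At α = 0.10 the data do provide convincing evidence of a nonzero slope.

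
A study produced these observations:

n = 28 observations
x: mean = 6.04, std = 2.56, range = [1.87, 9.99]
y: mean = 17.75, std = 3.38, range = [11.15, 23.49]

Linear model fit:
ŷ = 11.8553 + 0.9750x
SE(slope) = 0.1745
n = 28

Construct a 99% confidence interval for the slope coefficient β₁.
The 99% CI for β₁ is (0.4901, 1.4599)

Confidence interval for the slope:

The 99% CI for β₁ is: β̂₁ ± t*(α/2, n-2) × SE(β̂₁)

Step 1: Find critical t-value
- Confidence level = 0.99
- Degrees of freedom = n - 2 = 28 - 2 = 26
- t*(α/2, 26) = 2.7787

Step 2: Calculate margin of error
Margin = 2.7787 × 0.1745 = 0.4849

Step 3: Construct interval
CI = 0.9750 ± 0.4849
CI = (0.4901, 1.4599)

Interpretation: intervals built this way capture the true β₁ in 99% of repeated samples; here the plausible range for the per-unit effect of x on y is 0.4901 to 1.4599.
Since 0 is outside the interval, a two-sided test at α = 0.01 would reject H₀: β₁ = 0.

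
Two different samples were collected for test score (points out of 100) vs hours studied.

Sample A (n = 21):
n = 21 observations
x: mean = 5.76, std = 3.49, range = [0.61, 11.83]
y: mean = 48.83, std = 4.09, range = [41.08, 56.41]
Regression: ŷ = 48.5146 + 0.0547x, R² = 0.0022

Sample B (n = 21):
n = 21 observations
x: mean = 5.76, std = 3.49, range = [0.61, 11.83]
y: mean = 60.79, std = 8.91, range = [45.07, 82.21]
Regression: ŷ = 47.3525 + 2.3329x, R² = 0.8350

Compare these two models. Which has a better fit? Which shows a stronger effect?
Model B has the better fit (R² = 0.8350 vs 0.0022). Model B shows the stronger effect (|β₁| = 2.3329 vs 0.0547).

Model Comparison:

Fit — compare R²:
- Model A: R² = 0.0022 → 0.22% of variance in test score explained
- Model B: R² = 0.8350 → 83.50% of variance in test score explained
- 0.8350 > 0.0022 → Model B has the better fit

Which has the larger per-hour effect? (|β₁|)
- Model A: β₁ = 0.0547 → predicted test score rises 0.0547 points per additional hour of study time
- Model B: β₁ = 2.3329 → predicted test score rises 2.3329 points per additional hour of study time
- |0.0547| < |2.3329| → Model B shows the stronger marginal effect

Note: The two samples could reflect different populations, time periods, or measurement quality.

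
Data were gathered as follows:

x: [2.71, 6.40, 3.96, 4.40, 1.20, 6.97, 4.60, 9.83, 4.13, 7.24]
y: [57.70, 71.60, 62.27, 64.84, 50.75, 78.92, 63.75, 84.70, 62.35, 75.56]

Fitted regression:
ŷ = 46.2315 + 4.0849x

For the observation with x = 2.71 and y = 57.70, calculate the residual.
Residual = 0.3984

The residual is the difference between the actual value and the predicted value:

Residual = y - ŷ

Step 1: Calculate predicted value
ŷ = 46.2315 + 4.0849 × 2.71
ŷ = 57.3016

Step 2: Calculate residual
Residual = 57.70 - 57.3016
Residual = 0.3984

The residual is positive, so the observed y = 57.70 sits above the regression line (the line underestimates it by 0.3984).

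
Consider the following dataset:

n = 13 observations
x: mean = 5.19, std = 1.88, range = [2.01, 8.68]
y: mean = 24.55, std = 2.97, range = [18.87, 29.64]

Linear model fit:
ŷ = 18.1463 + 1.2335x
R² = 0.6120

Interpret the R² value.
About 61.20% of the variability in y is accounted for by the regression on x (R² = 0.6120) — a moderate linear fit.

The coefficient of determination R² is the fraction of the total variation in y that the fitted line accounts for.

Here R² = 0.6120:
- Explained: 61.20% of the variation in y
- Unexplained (residual): 100% − 61.20% = 38.80%
- Rule of thumb (below 0.3 weak; 0.3 to below 0.7 moderate; 0.7 and above strong) → moderate

Calculation: R² = 1 − (SS_res / SS_tot), where SS_res is the sum of squared residuals and SS_tot the total sum of squares.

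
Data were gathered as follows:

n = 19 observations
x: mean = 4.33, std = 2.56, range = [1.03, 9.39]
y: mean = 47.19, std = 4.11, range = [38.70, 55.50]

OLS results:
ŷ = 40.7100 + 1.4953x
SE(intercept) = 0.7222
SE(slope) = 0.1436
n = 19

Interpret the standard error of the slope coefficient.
SE(slope) = 0.1436 measures the uncertainty in the estimated slope. The coefficient is estimated precisely (SE/|β̂₁| = 9.6%).

What SE measures:
- The standard error quantifies the sampling variability of the coefficient estimate
- It is the estimated standard deviation of β̂₁ across hypothetical repeated samples of the same size
- Smaller SE → more precise estimate

Relative precision:
- SE / |β̂₁| = 0.1436 / 1.4953 = 9.6%
- Rule of thumb (under 20%: precise; 20% to under 50%: moderately precise; 50% or more: imprecise) → precise

Link to interval estimation: a confidence interval for β₁ is β̂₁ ± t* × 0.1436, so SE sets the half-width per unit of t*.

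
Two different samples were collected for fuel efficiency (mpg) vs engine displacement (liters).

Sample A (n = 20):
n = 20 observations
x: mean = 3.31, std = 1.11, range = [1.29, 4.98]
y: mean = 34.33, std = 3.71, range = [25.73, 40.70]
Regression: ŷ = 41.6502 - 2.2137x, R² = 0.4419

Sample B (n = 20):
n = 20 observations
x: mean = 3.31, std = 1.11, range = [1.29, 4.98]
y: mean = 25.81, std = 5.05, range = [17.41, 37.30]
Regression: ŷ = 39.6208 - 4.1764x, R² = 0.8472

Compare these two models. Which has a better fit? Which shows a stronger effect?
Model B has the better fit (R² = 0.8472 vs 0.4419). Model B shows the stronger effect (|β₁| = 4.1764 vs 2.2137).

Model Comparison:

Goodness of fit (R²):
- Model A: R² = 0.4419 → 44.19% of variance in fuel efficiency explained
- Model B: R² = 0.8472 → 84.72% of variance in fuel efficiency explained
- 0.8472 > 0.4419 → Model B has the better fit

Which has the larger per-liter effect? (|β₁|)
- Model A: β₁ = -2.2137 → predicted fuel efficiency falls 2.2137 mpg per additional liter of engine displacement
- Model B: β₁ = -4.1764 → predicted fuel efficiency falls 4.1764 mpg per additional liter of engine displacement
- |-2.2137| < |-4.1764| → Model B shows the stronger marginal effect

Note: A steeper slope doesn't make a better model if the scatter around the line is large.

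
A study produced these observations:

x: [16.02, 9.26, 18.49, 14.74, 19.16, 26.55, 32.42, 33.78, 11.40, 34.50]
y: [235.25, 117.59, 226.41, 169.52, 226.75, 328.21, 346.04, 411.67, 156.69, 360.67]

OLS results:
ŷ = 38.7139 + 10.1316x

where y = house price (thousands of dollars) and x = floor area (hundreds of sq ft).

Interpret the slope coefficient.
For each additional hundred sq ft of floor area, predicted house price increases by approximately 10.1316 thousand dollars.

The slope coefficient β₁ = 10.1316 represents the marginal effect of floor area on house price.

Interpretation:
- Floor area up by 1 hundred sq ft → predicted house price increases by 10.1316 thousand dollars
- This is a linear approximation: the same per-unit change is assumed across the whole observed x range
- The sign (+) gives the direction; the magnitude 10.1316 gives the size of the effect per hundred sq ft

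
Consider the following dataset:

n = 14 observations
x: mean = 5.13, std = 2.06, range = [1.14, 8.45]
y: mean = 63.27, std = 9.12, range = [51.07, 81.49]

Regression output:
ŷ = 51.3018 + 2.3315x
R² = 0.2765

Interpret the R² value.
R² = 0.2765 means 27.65% of the variation in y is explained by the linear relationship with x. This indicates a weak fit.

R² (coefficient of determination) measures the proportion of variance in y explained by the regression model.

Here R² = 0.2765:
- Explained: 27.65% of the variation in y
- Unexplained (residual): 100% − 27.65% = 72.35%
- Rule of thumb (below 0.3 weak; 0.3 to below 0.7 moderate; 0.7 and above strong) → weak

Note: R² says nothing about causation, and a high R² does not by itself mean the linear form is appropriate — check the residuals.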